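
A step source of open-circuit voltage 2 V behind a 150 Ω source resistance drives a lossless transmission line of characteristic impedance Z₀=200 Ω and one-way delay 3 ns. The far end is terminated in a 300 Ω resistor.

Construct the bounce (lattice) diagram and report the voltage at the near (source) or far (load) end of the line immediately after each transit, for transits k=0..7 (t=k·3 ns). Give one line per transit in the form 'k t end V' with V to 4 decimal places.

Γ_L=0.200000, Γ_S=-0.142857; launch V₁=2·200/350=1.142857
k=0 src: V=1.1429
k=1 load: inc=1.142857, refl=1.142857·0.200000=0.2286; V=0.000000+1.142857+0.228571=1.3714
k=2 src: inc=0.228571, refl=0.228571·-0.142857=-0.0327; V=1.142857+0.228571+-0.032653=1.3388
k=3 load: inc=-0.032653, refl=-0.032653·0.200000=-0.0065; V=1.371429+-0.032653+-0.006531=1.3322
k=4 src: inc=-0.006531, refl=-0.006531·-0.142857=0.0009; V=1.338776+-0.006531+0.000933=1.3332
k=5 load: inc=0.000933, refl=0.000933·0.200000=0.0002; V=1.332245+0.000933+0.000187=1.3334
k=6 src: inc=0.000187, refl=0.000187·-0.142857=-0.0000; V=1.333178+0.000187+-0.000027=1.3333
k=7 load: inc=-0.000027, refl=-0.000027·0.200000=-0.0000; V=1.333364+-0.000027+-0.000005=1.3333

0 0 source 1.1429
1 3 load 1.3714
2 6 source 1.3388
3 9 load 1.3322
4 12 source 1.3332
5 15 load 1.3334
6 18 source 1.3333
7 21 load 1.3333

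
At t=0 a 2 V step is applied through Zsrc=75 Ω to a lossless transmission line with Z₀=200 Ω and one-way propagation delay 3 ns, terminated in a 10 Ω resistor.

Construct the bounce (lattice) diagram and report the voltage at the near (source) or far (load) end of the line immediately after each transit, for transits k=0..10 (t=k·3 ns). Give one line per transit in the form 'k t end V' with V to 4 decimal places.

0 0 source 1.4545
1 3 load 0.1385
2 6 source 0.7367
3 9 load 0.1955
4 12 source 0.4415
5 15 load 0.2189
6 18 source 0.3201
7 21 load 0.2286
8 24 source 0.2702
9 27 load 0.2325
10 30 source 0.2496

Γ_L=-0.904762, Γ_S=-0.454545; launch V₁=2·200/275=1.454545
k=0 src: V=1.4545
k=1 load: inc=1.454545, refl=1.454545·-0.904762=-1.3160; V=0.000000+1.454545+-1.316017=0.1385
k=2 src: inc=-1.316017, refl=-1.316017·-0.454545=0.5982; V=1.454545+-1.316017+0.598190=0.7367
k=3 load: inc=0.598190, refl=0.598190·-0.904762=-0.5412; V=0.138528+0.598190+-0.541219=0.1955
k=4 src: inc=-0.541219, refl=-0.541219·-0.454545=0.2460; V=0.736718+-0.541219+0.246009=0.4415
k=5 load: inc=0.246009, refl=0.246009·-0.904762=-0.2226; V=0.195499+0.246009+-0.222579=0.2189
k=6 src: inc=-0.222579, refl=-0.222579·-0.454545=0.1012; V=0.441507+-0.222579+0.101172=0.3201
k=7 load: inc=0.101172, refl=0.101172·-0.904762=-0.0915; V=0.218928+0.101172+-0.091537=0.2286
k=8 src: inc=-0.091537, refl=-0.091537·-0.454545=0.0416; V=0.320100+-0.091537+0.041608=0.2702
k=9 load: inc=0.041608, refl=0.041608·-0.904762=-0.0376; V=0.228563+0.041608+-0.037645=0.2325
k=10 src: inc=-0.037645, refl=-0.037645·-0.454545=0.0171; V=0.270171+-0.037645+0.017111=0.2496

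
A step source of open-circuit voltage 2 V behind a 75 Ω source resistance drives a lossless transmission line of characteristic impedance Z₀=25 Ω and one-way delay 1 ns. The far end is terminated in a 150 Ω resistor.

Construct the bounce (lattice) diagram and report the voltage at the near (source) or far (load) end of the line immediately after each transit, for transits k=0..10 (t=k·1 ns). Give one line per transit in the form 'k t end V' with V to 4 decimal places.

0 0 source 0.5000
1 1 load 0.8571
2 2 source 1.0357
3 3 load 1.1633
4 4 source 1.2270
5 5 load 1.2726
6 6 source 1.2954
7 7 load 1.3116
8 8 source 1.3198
9 9 load 1.3256
10 10 source 1.3285

Γ_L=0.714286, Γ_S=0.500000; launch V₁=2·25/100=0.500000
k=0 src: V=0.5000
k=1 load: inc=0.500000, refl=0.500000·0.714286=0.3571; V=0.000000+0.500000+0.357143=0.8571
k=2 src: inc=0.357143, refl=0.357143·0.500000=0.1786; V=0.500000+0.357143+0.178571=1.0357
k=3 load: inc=0.178571, refl=0.178571·0.714286=0.1276; V=0.857143+0.178571+0.127551=1.1633
k=4 src: inc=0.127551, refl=0.127551·0.500000=0.0638; V=1.035714+0.127551+0.063776=1.2270
k=5 load: inc=0.063776, refl=0.063776·0.714286=0.0456; V=1.163265+0.063776+0.045554=1.2726
k=6 src: inc=0.045554, refl=0.045554·0.500000=0.0228; V=1.227041+0.045554+0.022777=1.2954
k=7 load: inc=0.022777, refl=0.022777·0.714286=0.0163; V=1.272595+0.022777+0.016269=1.3116
k=8 src: inc=0.016269, refl=0.016269·0.500000=0.0081; V=1.295372+0.016269+0.008135=1.3198
k=9 load: inc=0.008135, refl=0.008135·0.714286=0.0058; V=1.311641+0.008135+0.005810=1.3256
k=10 src: inc=0.005810, refl=0.005810·0.500000=0.0029; V=1.319776+0.005810+0.002905=1.3285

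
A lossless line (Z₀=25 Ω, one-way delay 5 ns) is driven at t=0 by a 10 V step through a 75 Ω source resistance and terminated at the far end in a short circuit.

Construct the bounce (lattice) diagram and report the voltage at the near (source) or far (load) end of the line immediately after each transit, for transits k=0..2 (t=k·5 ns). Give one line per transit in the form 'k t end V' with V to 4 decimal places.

0 0 source 2.5000
1 5 load 0.0000
2 10 source -1.2500

Γ_L=-1.000000, Γ_S=0.500000; launch V₁=10·25/100=2.500000
k=0 src: V=2.5000
k=1 load: inc=2.500000, refl=2.500000·-1.000000=-2.5000; V=0.000000+2.500000+-2.500000=0.0000
k=2 src: inc=-2.500000, refl=-2.500000·0.500000=-1.2500; V=2.500000+-2.500000+-1.250000=-1.2500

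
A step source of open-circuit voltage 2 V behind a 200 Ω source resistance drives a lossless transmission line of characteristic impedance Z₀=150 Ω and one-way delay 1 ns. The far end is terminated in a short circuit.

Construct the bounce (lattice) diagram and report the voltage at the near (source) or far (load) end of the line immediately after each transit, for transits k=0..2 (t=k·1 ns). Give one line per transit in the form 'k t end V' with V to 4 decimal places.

0 0 source 0.8571
1 1 load 0.0000
2 2 source -0.1224

Γ_L=-1.000000, Γ_S=0.142857; launch V₁=2·150/350=0.857143
k=0 src: V=0.8571
k=1 load: inc=0.857143, refl=0.857143·-1.000000=-0.8571; V=0.000000+0.857143+-0.857143=0.0000
k=2 src: inc=-0.857143, refl=-0.857143·0.142857=-0.1224; V=0.857143+-0.857143+-0.122449=-0.1224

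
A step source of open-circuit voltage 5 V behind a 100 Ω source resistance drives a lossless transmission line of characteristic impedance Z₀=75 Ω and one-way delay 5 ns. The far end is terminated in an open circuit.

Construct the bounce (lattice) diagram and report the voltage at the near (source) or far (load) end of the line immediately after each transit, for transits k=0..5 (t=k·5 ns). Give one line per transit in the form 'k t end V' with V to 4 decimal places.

Γ_L=1.000000, Γ_S=0.142857; launch V₁=5·75/175=2.142857
k=0 src: V=2.1429
k=1 load: inc=2.142857, refl=2.142857·1.000000=2.1429; V=0.000000+2.142857+2.142857=4.2857
k=2 src: inc=2.142857, refl=2.142857·0.142857=0.3061; V=2.142857+2.142857+0.306122=4.5918
k=3 load: inc=0.306122, refl=0.306122·1.000000=0.3061; V=4.285714+0.306122+0.306122=4.8980
k=4 src: inc=0.306122, refl=0.306122·0.142857=0.0437; V=4.591837+0.306122+0.043732=4.9417
k=5 load: inc=0.043732, refl=0.043732·1.000000=0.0437; V=4.897959+0.043732+0.043732=4.9854

0 0 source 2.1429
1 5 load 4.2857
2 10 source 4.5918
3 15 load 4.8980
4 20 source 4.9417
5 25 load 4.9854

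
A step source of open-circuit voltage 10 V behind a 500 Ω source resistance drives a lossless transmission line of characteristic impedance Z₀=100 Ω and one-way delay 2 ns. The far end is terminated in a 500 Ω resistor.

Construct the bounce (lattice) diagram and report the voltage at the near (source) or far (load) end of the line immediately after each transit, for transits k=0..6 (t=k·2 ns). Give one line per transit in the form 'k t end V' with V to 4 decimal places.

Γ_L=0.666667, Γ_S=0.666667; launch V₁=10·100/600=1.666667
k=0 src: V=1.6667
k=1 load: inc=1.666667, refl=1.666667·0.666667=1.1111; V=0.000000+1.666667+1.111111=2.7778
k=2 src: inc=1.111111, refl=1.111111·0.666667=0.7407; V=1.666667+1.111111+0.740741=3.5185
k=3 load: inc=0.740741, refl=0.740741·0.666667=0.4938; V=2.777778+0.740741+0.493827=4.0123
k=4 src: inc=0.493827, refl=0.493827·0.666667=0.3292; V=3.518519+0.493827+0.329218=4.3416
k=5 load: inc=0.329218, refl=0.329218·0.666667=0.2195; V=4.012346+0.329218+0.219479=4.5610
k=6 src: inc=0.219479, refl=0.219479·0.666667=0.1463; V=4.341564+0.219479+0.146319=4.7074

0 0 source 1.6667
1 2 load 2.7778
2 4 source 3.5185
3 6 load 4.0123
4 8 source 4.3416
5 10 load 4.5610
6 12 source 4.7074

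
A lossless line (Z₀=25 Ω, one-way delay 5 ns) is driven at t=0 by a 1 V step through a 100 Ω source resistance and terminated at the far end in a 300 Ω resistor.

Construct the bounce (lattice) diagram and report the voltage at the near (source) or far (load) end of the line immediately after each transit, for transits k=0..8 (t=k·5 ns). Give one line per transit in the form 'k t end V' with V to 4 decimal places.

0 0 source 0.2000
1 5 load 0.3692
2 10 source 0.4708
3 15 load 0.5567
4 20 source 0.6082
5 25 load 0.6519
6 30 source 0.6780
7 35 load 0.7002
8 40 source 0.7135

Γ_L=0.846154, Γ_S=0.600000; launch V₁=1·25/125=0.200000
k=0 src: V=0.2000
k=1 load: inc=0.200000, refl=0.200000·0.846154=0.1692; V=0.000000+0.200000+0.169231=0.3692
k=2 src: inc=0.169231, refl=0.169231·0.600000=0.1015; V=0.200000+0.169231+0.101538=0.4708
k=3 load: inc=0.101538, refl=0.101538·0.846154=0.0859; V=0.369231+0.101538+0.085917=0.5567
k=4 src: inc=0.085917, refl=0.085917·0.600000=0.0516; V=0.470769+0.085917+0.051550=0.6082
k=5 load: inc=0.051550, refl=0.051550·0.846154=0.0436; V=0.556686+0.051550+0.043619=0.6519
k=6 src: inc=0.043619, refl=0.043619·0.600000=0.0262; V=0.608237+0.043619+0.026172=0.6780
k=7 load: inc=0.026172, refl=0.026172·0.846154=0.0221; V=0.651856+0.026172+0.022145=0.7002
k=8 src: inc=0.022145, refl=0.022145·0.600000=0.0133; V=0.678028+0.022145+0.013287=0.7135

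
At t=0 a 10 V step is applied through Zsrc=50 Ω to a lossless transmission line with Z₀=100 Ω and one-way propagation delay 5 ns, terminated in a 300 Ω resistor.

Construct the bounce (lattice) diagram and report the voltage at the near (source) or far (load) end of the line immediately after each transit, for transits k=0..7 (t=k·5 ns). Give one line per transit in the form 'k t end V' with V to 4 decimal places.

0 0 source 6.6667
1 5 load 10.0000
2 10 source 8.8889
3 15 load 8.3333
4 20 source 8.5185
5 25 load 8.6111
6 30 source 8.5802
7 35 load 8.5648

Γ_L=0.500000, Γ_S=-0.333333; launch V₁=10·100/150=6.666667
k=0 src: V=6.6667
k=1 load: inc=6.666667, refl=6.666667·0.500000=3.3333; V=0.000000+6.666667+3.333333=10.0000
k=2 src: inc=3.333333, refl=3.333333·-0.333333=-1.1111; V=6.666667+3.333333+-1.111111=8.8889
k=3 load: inc=-1.111111, refl=-1.111111·0.500000=-0.5556; V=10.000000+-1.111111+-0.555556=8.3333
k=4 src: inc=-0.555556, refl=-0.555556·-0.333333=0.1852; V=8.888889+-0.555556+0.185185=8.5185
k=5 load: inc=0.185185, refl=0.185185·0.500000=0.0926; V=8.333333+0.185185+0.092593=8.6111
k=6 src: inc=0.092593, refl=0.092593·-0.333333=-0.0309; V=8.518519+0.092593+-0.030864=8.5802
k=7 load: inc=-0.030864, refl=-0.030864·0.500000=-0.0154; V=8.611111+-0.030864+-0.015432=8.5648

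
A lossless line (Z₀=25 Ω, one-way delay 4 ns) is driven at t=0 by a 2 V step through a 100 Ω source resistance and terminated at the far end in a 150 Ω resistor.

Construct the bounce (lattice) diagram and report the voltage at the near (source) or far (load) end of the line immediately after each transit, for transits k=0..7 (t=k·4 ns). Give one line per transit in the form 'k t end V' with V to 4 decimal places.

Γ_L=0.714286, Γ_S=0.600000; launch V₁=2·25/125=0.400000
k=0 src: V=0.4000
k=1 load: inc=0.400000, refl=0.400000·0.714286=0.2857; V=0.000000+0.400000+0.285714=0.6857
k=2 src: inc=0.285714, refl=0.285714·0.600000=0.1714; V=0.400000+0.285714+0.171429=0.8571
k=3 load: inc=0.171429, refl=0.171429·0.714286=0.1224; V=0.685714+0.171429+0.122449=0.9796
k=4 src: inc=0.122449, refl=0.122449·0.600000=0.0735; V=0.857143+0.122449+0.073469=1.0531
k=5 load: inc=0.073469, refl=0.073469·0.714286=0.0525; V=0.979592+0.073469+0.052478=1.1055
k=6 src: inc=0.052478, refl=0.052478·0.600000=0.0315; V=1.053061+0.052478+0.031487=1.1370
k=7 load: inc=0.031487, refl=0.031487·0.714286=0.0225; V=1.105539+0.031487+0.022491=1.1595

0 0 source 0.4000
1 4 load 0.6857
2 8 source 0.8571
3 12 load 0.9796
4 16 source 1.0531
5 20 load 1.1055
6 24 source 1.1370
7 28 load 1.1595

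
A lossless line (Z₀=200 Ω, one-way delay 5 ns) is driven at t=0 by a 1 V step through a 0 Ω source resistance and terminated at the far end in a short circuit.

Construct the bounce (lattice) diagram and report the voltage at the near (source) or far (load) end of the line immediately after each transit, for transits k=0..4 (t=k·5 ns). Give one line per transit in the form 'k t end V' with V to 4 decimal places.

0 0 source 1.0000
1 5 load 0.0000
2 10 source 1.0000
3 15 load 0.0000
4 20 source 1.0000

Γ_L=-1.000000, Γ_S=-1.000000; launch V₁=1·200/200=1.000000
k=0 src: V=1.0000
k=1 load: inc=1.000000, refl=1.000000·-1.000000=-1.0000; V=0.000000+1.000000+-1.000000=0.0000
k=2 src: inc=-1.000000, refl=-1.000000·-1.000000=1.0000; V=1.000000+-1.000000+1.000000=1.0000
k=3 load: inc=1.000000, refl=1.000000·-1.000000=-1.0000; V=0.000000+1.000000+-1.000000=0.0000
k=4 src: inc=-1.000000, refl=-1.000000·-1.000000=1.0000; V=1.000000+-1.000000+1.000000=1.0000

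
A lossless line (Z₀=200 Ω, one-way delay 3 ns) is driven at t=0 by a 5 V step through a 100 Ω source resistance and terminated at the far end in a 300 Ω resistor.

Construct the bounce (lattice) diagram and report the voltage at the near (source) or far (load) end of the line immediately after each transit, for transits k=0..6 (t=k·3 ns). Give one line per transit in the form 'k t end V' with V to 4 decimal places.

Γ_L=0.200000, Γ_S=-0.333333; launch V₁=5·200/300=3.333333
k=0 src: V=3.3333
k=1 load: inc=3.333333, refl=3.333333·0.200000=0.6667; V=0.000000+3.333333+0.666667=4.0000
k=2 src: inc=0.666667, refl=0.666667·-0.333333=-0.2222; V=3.333333+0.666667+-0.222222=3.7778
k=3 load: inc=-0.222222, refl=-0.222222·0.200000=-0.0444; V=4.000000+-0.222222+-0.044444=3.7333
k=4 src: inc=-0.044444, refl=-0.044444·-0.333333=0.0148; V=3.777778+-0.044444+0.014815=3.7481
k=5 load: inc=0.014815, refl=0.014815·0.200000=0.0030; V=3.733333+0.014815+0.002963=3.7511
k=6 src: inc=0.002963, refl=0.002963·-0.333333=-0.0010; V=3.748148+0.002963+-0.000988=3.7501

0 0 source 3.3333
1 3 load 4.0000
2 6 source 3.7778
3 9 load 3.7333
4 12 source 3.7481
5 15 load 3.7511
6 18 source 3.7501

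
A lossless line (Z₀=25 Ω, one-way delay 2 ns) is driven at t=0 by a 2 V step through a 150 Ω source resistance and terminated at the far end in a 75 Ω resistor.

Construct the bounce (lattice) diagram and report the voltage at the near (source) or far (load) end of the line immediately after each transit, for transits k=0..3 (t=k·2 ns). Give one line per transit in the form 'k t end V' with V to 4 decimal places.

0 0 source 0.2857
1 2 load 0.4286
2 4 source 0.5306
3 6 load 0.5816

Γ_L=0.500000, Γ_S=0.714286; launch V₁=2·25/175=0.285714
k=0 src: V=0.2857
k=1 load: inc=0.285714, refl=0.285714·0.500000=0.1429; V=0.000000+0.285714+0.142857=0.4286
k=2 src: inc=0.142857, refl=0.142857·0.714286=0.1020; V=0.285714+0.142857+0.102041=0.5306
k=3 load: inc=0.102041, refl=0.102041·0.500000=0.0510; V=0.428571+0.102041+0.051020=0.5816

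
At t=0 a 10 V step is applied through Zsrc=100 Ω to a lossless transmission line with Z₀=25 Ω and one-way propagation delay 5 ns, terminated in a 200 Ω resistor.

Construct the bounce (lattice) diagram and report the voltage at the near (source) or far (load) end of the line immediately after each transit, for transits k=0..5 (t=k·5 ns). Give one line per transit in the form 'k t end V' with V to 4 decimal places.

Γ_L=0.777778, Γ_S=0.600000; launch V₁=10·25/125=2.000000
k=0 src: V=2.0000
k=1 load: inc=2.000000, refl=2.000000·0.777778=1.5556; V=0.000000+2.000000+1.555556=3.5556
k=2 src: inc=1.555556, refl=1.555556·0.600000=0.9333; V=2.000000+1.555556+0.933333=4.4889
k=3 load: inc=0.933333, refl=0.933333·0.777778=0.7259; V=3.555556+0.933333+0.725926=5.2148
k=4 src: inc=0.725926, refl=0.725926·0.600000=0.4356; V=4.488889+0.725926+0.435556=5.6504
k=5 load: inc=0.435556, refl=0.435556·0.777778=0.3388; V=5.214815+0.435556+0.338765=5.9891

0 0 source 2.0000
1 5 load 3.5556
2 10 source 4.4889
3 15 load 5.2148
4 20 source 5.6504
5 25 load 5.9891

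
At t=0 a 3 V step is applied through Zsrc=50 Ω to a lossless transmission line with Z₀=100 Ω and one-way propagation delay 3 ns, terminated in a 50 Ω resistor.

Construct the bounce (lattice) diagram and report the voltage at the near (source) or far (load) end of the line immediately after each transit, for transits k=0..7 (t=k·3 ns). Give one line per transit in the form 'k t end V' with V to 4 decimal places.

Γ_L=-0.333333, Γ_S=-0.333333; launch V₁=3·100/150=2.000000
k=0 src: V=2.0000
k=1 load: inc=2.000000, refl=2.000000·-0.333333=-0.6667; V=0.000000+2.000000+-0.666667=1.3333
k=2 src: inc=-0.666667, refl=-0.666667·-0.333333=0.2222; V=2.000000+-0.666667+0.222222=1.5556
k=3 load: inc=0.222222, refl=0.222222·-0.333333=-0.0741; V=1.333333+0.222222+-0.074074=1.4815
k=4 src: inc=-0.074074, refl=-0.074074·-0.333333=0.0247; V=1.555556+-0.074074+0.024691=1.5062
k=5 load: inc=0.024691, refl=0.024691·-0.333333=-0.0082; V=1.481481+0.024691+-0.008230=1.4979
k=6 src: inc=-0.008230, refl=-0.008230·-0.333333=0.0027; V=1.506173+-0.008230+0.002743=1.5007
k=7 load: inc=0.002743, refl=0.002743·-0.333333=-0.0009; V=1.497942+0.002743+-0.000914=1.4998

0 0 source 2.0000
1 3 load 1.3333
2 6 source 1.5556
3 9 load 1.4815
4 12 source 1.5062
5 15 load 1.4979
6 18 source 1.5007
7 21 load 1.4998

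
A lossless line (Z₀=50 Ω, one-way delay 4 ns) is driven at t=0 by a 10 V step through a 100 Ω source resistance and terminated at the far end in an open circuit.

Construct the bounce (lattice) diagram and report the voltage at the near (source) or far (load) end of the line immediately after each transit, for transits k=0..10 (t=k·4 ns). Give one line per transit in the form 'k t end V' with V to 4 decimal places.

Γ_L=1.000000, Γ_S=0.333333; launch V₁=10·50/150=3.333333
k=0 src: V=3.3333
k=1 load: inc=3.333333, refl=3.333333·1.000000=3.3333; V=0.000000+3.333333+3.333333=6.6667
k=2 src: inc=3.333333, refl=3.333333·0.333333=1.1111; V=3.333333+3.333333+1.111111=7.7778
k=3 load: inc=1.111111, refl=1.111111·1.000000=1.1111; V=6.666667+1.111111+1.111111=8.8889
k=4 src: inc=1.111111, refl=1.111111·0.333333=0.3704; V=7.777778+1.111111+0.370370=9.2593
k=5 load: inc=0.370370, refl=0.370370·1.000000=0.3704; V=8.888889+0.370370+0.370370=9.6296
k=6 src: inc=0.370370, refl=0.370370·0.333333=0.1235; V=9.259259+0.370370+0.123457=9.7531
k=7 load: inc=0.123457, refl=0.123457·1.000000=0.1235; V=9.629630+0.123457+0.123457=9.8765
k=8 src: inc=0.123457, refl=0.123457·0.333333=0.0412; V=9.753086+0.123457+0.041152=9.9177
k=9 load: inc=0.041152, refl=0.041152·1.000000=0.0412; V=9.876543+0.041152+0.041152=9.9588
k=10 src: inc=0.041152, refl=0.041152·0.333333=0.0137; V=9.917695+0.041152+0.013717=9.9726

0 0 source 3.3333
1 4 load 6.6667
2 8 source 7.7778
3 12 load 8.8889
4 16 source 9.2593
5 20 load 9.6296
6 24 source 9.7531
7 28 load 9.8765
8 32 source 9.9177
9 36 load 9.9588
10 40 source 9.9726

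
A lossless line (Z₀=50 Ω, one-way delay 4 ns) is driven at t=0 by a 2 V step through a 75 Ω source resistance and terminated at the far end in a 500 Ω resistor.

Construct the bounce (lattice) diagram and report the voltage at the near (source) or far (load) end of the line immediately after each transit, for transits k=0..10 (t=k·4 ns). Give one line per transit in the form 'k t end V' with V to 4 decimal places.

0 0 source 0.8000
1 4 load 1.4545
2 8 source 1.5855
3 12 load 1.6926
4 16 source 1.7140
5 20 load 1.7315
6 24 source 1.7350
7 28 load 1.7379
8 32 source 1.7385
9 36 load 1.7389
10 40 source 1.7390

Γ_L=0.818182, Γ_S=0.200000; launch V₁=2·50/125=0.800000
k=0 src: V=0.8000
k=1 load: inc=0.800000, refl=0.800000·0.818182=0.6545; V=0.000000+0.800000+0.654545=1.4545
k=2 src: inc=0.654545, refl=0.654545·0.200000=0.1309; V=0.800000+0.654545+0.130909=1.5855
k=3 load: inc=0.130909, refl=0.130909·0.818182=0.1071; V=1.454545+0.130909+0.107107=1.6926
k=4 src: inc=0.107107, refl=0.107107·0.200000=0.0214; V=1.585455+0.107107+0.021421=1.7140
k=5 load: inc=0.021421, refl=0.021421·0.818182=0.0175; V=1.692562+0.021421+0.017527=1.7315
k=6 src: inc=0.017527, refl=0.017527·0.200000=0.0035; V=1.713983+0.017527+0.003505=1.7350
k=7 load: inc=0.003505, refl=0.003505·0.818182=0.0029; V=1.731510+0.003505+0.002868=1.7379
k=8 src: inc=0.002868, refl=0.002868·0.200000=0.0006; V=1.735015+0.002868+0.000574=1.7385
k=9 load: inc=0.000574, refl=0.000574·0.818182=0.0005; V=1.737883+0.000574+0.000469=1.7389
k=10 src: inc=0.000469, refl=0.000469·0.200000=0.0001; V=1.738457+0.000469+0.000094=1.7390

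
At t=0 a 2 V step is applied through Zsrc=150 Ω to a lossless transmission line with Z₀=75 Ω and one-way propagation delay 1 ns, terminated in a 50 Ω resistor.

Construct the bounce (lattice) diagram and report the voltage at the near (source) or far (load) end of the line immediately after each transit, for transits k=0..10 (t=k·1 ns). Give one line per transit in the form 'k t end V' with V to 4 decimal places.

0 0 source 0.6667
1 1 load 0.5333
2 2 source 0.4889
3 3 load 0.4978
4 4 source 0.5007
5 5 load 0.5001
6 6 source 0.5000
7 7 load 0.5000
8 8 source 0.5000
9 9 load 0.5000
10 10 source 0.5000

Γ_L=-0.200000, Γ_S=0.333333; launch V₁=2·75/225=0.666667
k=0 src: V=0.6667
k=1 load: inc=0.666667, refl=0.666667·-0.200000=-0.1333; V=0.000000+0.666667+-0.133333=0.5333
k=2 src: inc=-0.133333, refl=-0.133333·0.333333=-0.0444; V=0.666667+-0.133333+-0.044444=0.4889
k=3 load: inc=-0.044444, refl=-0.044444·-0.200000=0.0089; V=0.533333+-0.044444+0.008889=0.4978
k=4 src: inc=0.008889, refl=0.008889·0.333333=0.0030; V=0.488889+0.008889+0.002963=0.5007
k=5 load: inc=0.002963, refl=0.002963·-0.200000=-0.0006; V=0.497778+0.002963+-0.000593=0.5001
k=6 src: inc=-0.000593, refl=-0.000593·0.333333=-0.0002; V=0.500741+-0.000593+-0.000198=0.5000
k=7 load: inc=-0.000198, refl=-0.000198·-0.200000=0.0000; V=0.500148+-0.000198+0.000040=0.5000
k=8 src: inc=0.000040, refl=0.000040·0.333333=0.0000; V=0.499951+0.000040+0.000013=0.5000
k=9 load: inc=0.000013, refl=0.000013·-0.200000=-0.0000; V=0.499990+0.000013+-0.000003=0.5000
k=10 src: inc=-0.000003, refl=-0.000003·0.333333=-0.0000; V=0.500003+-0.000003+-0.000001=0.5000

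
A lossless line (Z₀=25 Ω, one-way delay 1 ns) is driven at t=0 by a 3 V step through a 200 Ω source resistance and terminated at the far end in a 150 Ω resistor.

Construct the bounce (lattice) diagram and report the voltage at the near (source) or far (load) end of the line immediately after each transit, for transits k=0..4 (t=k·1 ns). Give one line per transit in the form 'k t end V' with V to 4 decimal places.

0 0 source 0.3333
1 1 load 0.5714
2 2 source 0.7566
3 3 load 0.8889
4 4 source 0.9918

Γ_L=0.714286, Γ_S=0.777778; launch V₁=3·25/225=0.333333
k=0 src: V=0.3333
k=1 load: inc=0.333333, refl=0.333333·0.714286=0.2381; V=0.000000+0.333333+0.238095=0.5714
k=2 src: inc=0.238095, refl=0.238095·0.777778=0.1852; V=0.333333+0.238095+0.185185=0.7566
k=3 load: inc=0.185185, refl=0.185185·0.714286=0.1323; V=0.571429+0.185185+0.132275=0.8889
k=4 src: inc=0.132275, refl=0.132275·0.777778=0.1029; V=0.756614+0.132275+0.102881=0.9918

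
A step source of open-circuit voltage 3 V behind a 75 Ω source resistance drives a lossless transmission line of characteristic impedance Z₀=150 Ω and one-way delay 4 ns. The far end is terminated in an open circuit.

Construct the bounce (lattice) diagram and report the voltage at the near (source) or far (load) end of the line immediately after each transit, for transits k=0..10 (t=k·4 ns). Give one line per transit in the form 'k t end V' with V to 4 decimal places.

0 0 source 2.0000
1 4 load 4.0000
2 8 source 3.3333
3 12 load 2.6667
4 16 source 2.8889
5 20 load 3.1111
6 24 source 3.0370
7 28 load 2.9630
8 32 source 2.9877
9 36 load 3.0123
10 40 source 3.0041

Γ_L=1.000000, Γ_S=-0.333333; launch V₁=3·150/225=2.000000
k=0 src: V=2.0000
k=1 load: inc=2.000000, refl=2.000000·1.000000=2.0000; V=0.000000+2.000000+2.000000=4.0000
k=2 src: inc=2.000000, refl=2.000000·-0.333333=-0.6667; V=2.000000+2.000000+-0.666667=3.3333
k=3 load: inc=-0.666667, refl=-0.666667·1.000000=-0.6667; V=4.000000+-0.666667+-0.666667=2.6667
k=4 src: inc=-0.666667, refl=-0.666667·-0.333333=0.2222; V=3.333333+-0.666667+0.222222=2.8889
k=5 load: inc=0.222222, refl=0.222222·1.000000=0.2222; V=2.666667+0.222222+0.222222=3.1111
k=6 src: inc=0.222222, refl=0.222222·-0.333333=-0.0741; V=2.888889+0.222222+-0.074074=3.0370
k=7 load: inc=-0.074074, refl=-0.074074·1.000000=-0.0741; V=3.111111+-0.074074+-0.074074=2.9630
k=8 src: inc=-0.074074, refl=-0.074074·-0.333333=0.0247; V=3.037037+-0.074074+0.024691=2.9877
k=9 load: inc=0.024691, refl=0.024691·1.000000=0.0247; V=2.962963+0.024691+0.024691=3.0123
k=10 src: inc=0.024691, refl=0.024691·-0.333333=-0.0082; V=2.987654+0.024691+-0.008230=3.0041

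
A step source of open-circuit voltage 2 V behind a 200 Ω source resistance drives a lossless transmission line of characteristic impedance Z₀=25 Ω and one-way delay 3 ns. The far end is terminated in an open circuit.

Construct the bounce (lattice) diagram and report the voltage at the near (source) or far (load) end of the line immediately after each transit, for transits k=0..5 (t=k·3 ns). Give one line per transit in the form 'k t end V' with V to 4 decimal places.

0 0 source 0.2222
1 3 load 0.4444
2 6 source 0.6173
3 9 load 0.7901
4 12 source 0.9246
5 15 load 1.0590

Γ_L=1.000000, Γ_S=0.777778; launch V₁=2·25/225=0.222222
k=0 src: V=0.2222
k=1 load: inc=0.222222, refl=0.222222·1.000000=0.2222; V=0.000000+0.222222+0.222222=0.4444
k=2 src: inc=0.222222, refl=0.222222·0.777778=0.1728; V=0.222222+0.222222+0.172840=0.6173
k=3 load: inc=0.172840, refl=0.172840·1.000000=0.1728; V=0.444444+0.172840+0.172840=0.7901
k=4 src: inc=0.172840, refl=0.172840·0.777778=0.1344; V=0.617284+0.172840+0.134431=0.9246
k=5 load: inc=0.134431, refl=0.134431·1.000000=0.1344; V=0.790123+0.134431+0.134431=1.0590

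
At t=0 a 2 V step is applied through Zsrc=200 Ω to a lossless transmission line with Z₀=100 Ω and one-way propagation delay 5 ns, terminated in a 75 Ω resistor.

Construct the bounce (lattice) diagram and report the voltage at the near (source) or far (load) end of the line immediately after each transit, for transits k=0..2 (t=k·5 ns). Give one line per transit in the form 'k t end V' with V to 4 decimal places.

Γ_L=-0.142857, Γ_S=0.333333; launch V₁=2·100/300=0.666667
k=0 src: V=0.6667
k=1 load: inc=0.666667, refl=0.666667·-0.142857=-0.0952; V=0.000000+0.666667+-0.095238=0.5714
k=2 src: inc=-0.095238, refl=-0.095238·0.333333=-0.0317; V=0.666667+-0.095238+-0.031746=0.5397

0 0 source 0.6667
1 5 load 0.5714
2 10 source 0.5397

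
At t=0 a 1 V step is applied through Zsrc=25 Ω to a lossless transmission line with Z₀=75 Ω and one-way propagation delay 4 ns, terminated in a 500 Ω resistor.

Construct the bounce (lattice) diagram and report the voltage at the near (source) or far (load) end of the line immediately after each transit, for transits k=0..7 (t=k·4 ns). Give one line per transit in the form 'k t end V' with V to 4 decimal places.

0 0 source 0.7500
1 4 load 1.3043
2 8 source 1.0272
3 12 load 0.8223
4 16 source 0.9247
5 20 load 1.0005
6 24 source 0.9626
7 28 load 0.9346

Γ_L=0.739130, Γ_S=-0.500000; launch V₁=1·75/100=0.750000
k=0 src: V=0.7500
k=1 load: inc=0.750000, refl=0.750000·0.739130=0.5543; V=0.000000+0.750000+0.554348=1.3043
k=2 src: inc=0.554348, refl=0.554348·-0.500000=-0.2772; V=0.750000+0.554348+-0.277174=1.0272
k=3 load: inc=-0.277174, refl=-0.277174·0.739130=-0.2049; V=1.304348+-0.277174+-0.204868=0.8223
k=4 src: inc=-0.204868, refl=-0.204868·-0.500000=0.1024; V=1.027174+-0.204868+0.102434=0.9247
k=5 load: inc=0.102434, refl=0.102434·0.739130=0.0757; V=0.822306+0.102434+0.075712=1.0005
k=6 src: inc=0.075712, refl=0.075712·-0.500000=-0.0379; V=0.924740+0.075712+-0.037856=0.9626
k=7 load: inc=-0.037856, refl=-0.037856·0.739130=-0.0280; V=1.000452+-0.037856+-0.027981=0.9346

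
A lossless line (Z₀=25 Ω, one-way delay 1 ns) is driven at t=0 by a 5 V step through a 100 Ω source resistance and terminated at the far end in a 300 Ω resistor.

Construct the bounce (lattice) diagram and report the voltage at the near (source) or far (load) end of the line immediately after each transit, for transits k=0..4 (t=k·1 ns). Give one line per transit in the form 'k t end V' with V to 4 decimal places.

Γ_L=0.846154, Γ_S=0.600000; launch V₁=5·25/125=1.000000
k=0 src: V=1.0000
k=1 load: inc=1.000000, refl=1.000000·0.846154=0.8462; V=0.000000+1.000000+0.846154=1.8462
k=2 src: inc=0.846154, refl=0.846154·0.600000=0.5077; V=1.000000+0.846154+0.507692=2.3538
k=3 load: inc=0.507692, refl=0.507692·0.846154=0.4296; V=1.846154+0.507692+0.429586=2.7834
k=4 src: inc=0.429586, refl=0.429586·0.600000=0.2578; V=2.353846+0.429586+0.257751=3.0412

0 0 source 1.0000
1 1 load 1.8462
2 2 source 2.3538
3 3 load 2.7834
4 4 source 3.0412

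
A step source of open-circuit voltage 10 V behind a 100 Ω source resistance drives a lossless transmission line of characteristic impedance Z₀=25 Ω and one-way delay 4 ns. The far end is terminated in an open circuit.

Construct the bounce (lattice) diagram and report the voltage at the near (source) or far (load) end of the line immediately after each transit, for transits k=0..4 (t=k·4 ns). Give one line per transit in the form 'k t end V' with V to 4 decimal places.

0 0 source 2.0000
1 4 load 4.0000
2 8 source 5.2000
3 12 load 6.4000
4 16 source 7.1200

Γ_L=1.000000, Γ_S=0.600000; launch V₁=10·25/125=2.000000
k=0 src: V=2.0000
k=1 load: inc=2.000000, refl=2.000000·1.000000=2.0000; V=0.000000+2.000000+2.000000=4.0000
k=2 src: inc=2.000000, refl=2.000000·0.600000=1.2000; V=2.000000+2.000000+1.200000=5.2000
k=3 load: inc=1.200000, refl=1.200000·1.000000=1.2000; V=4.000000+1.200000+1.200000=6.4000
k=4 src: inc=1.200000, refl=1.200000·0.600000=0.7200; V=5.200000+1.200000+0.720000=7.1200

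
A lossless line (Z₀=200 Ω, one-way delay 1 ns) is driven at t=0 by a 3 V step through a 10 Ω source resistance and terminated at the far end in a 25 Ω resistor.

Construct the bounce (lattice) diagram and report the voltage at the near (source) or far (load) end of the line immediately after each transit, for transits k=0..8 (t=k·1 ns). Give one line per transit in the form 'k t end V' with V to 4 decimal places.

0 0 source 2.8571
1 1 load 0.6349
2 2 source 2.6455
3 3 load 1.0817
4 4 source 2.4966
5 5 load 1.3961
6 6 source 2.3918
7 7 load 1.6174
8 8 source 2.3180

Γ_L=-0.777778, Γ_S=-0.904762; launch V₁=3·200/210=2.857143
k=0 src: V=2.8571
k=1 load: inc=2.857143, refl=2.857143·-0.777778=-2.2222; V=0.000000+2.857143+-2.222222=0.6349
k=2 src: inc=-2.222222, refl=-2.222222·-0.904762=2.0106; V=2.857143+-2.222222+2.010582=2.6455
k=3 load: inc=2.010582, refl=2.010582·-0.777778=-1.5638; V=0.634921+2.010582+-1.563786=1.0817
k=4 src: inc=-1.563786, refl=-1.563786·-0.904762=1.4149; V=2.645503+-1.563786+1.414854=2.4966
k=5 load: inc=1.414854, refl=1.414854·-0.777778=-1.1004; V=1.081717+1.414854+-1.100442=1.3961
k=6 src: inc=-1.100442, refl=-1.100442·-0.904762=0.9956; V=2.496571+-1.100442+0.995638=2.3918
k=7 load: inc=0.995638, refl=0.995638·-0.777778=-0.7744; V=1.396129+0.995638+-0.774385=1.6174
k=8 src: inc=-0.774385, refl=-0.774385·-0.904762=0.7006; V=2.391767+-0.774385+0.700634=2.3180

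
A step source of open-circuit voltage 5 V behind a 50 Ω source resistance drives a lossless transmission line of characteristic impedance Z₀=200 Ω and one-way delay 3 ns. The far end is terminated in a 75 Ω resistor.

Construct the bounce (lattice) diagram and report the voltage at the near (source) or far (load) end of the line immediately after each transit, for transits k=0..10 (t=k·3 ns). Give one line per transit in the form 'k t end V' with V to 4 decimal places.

0 0 source 4.0000
1 3 load 2.1818
2 6 source 3.2727
3 9 load 2.7769
4 12 source 3.0744
5 15 load 2.9391
6 18 source 3.0203
7 21 load 2.9834
8 24 source 3.0055
9 27 load 2.9955
10 30 source 3.0015

Γ_L=-0.454545, Γ_S=-0.600000; launch V₁=5·200/250=4.000000
k=0 src: V=4.0000
k=1 load: inc=4.000000, refl=4.000000·-0.454545=-1.8182; V=0.000000+4.000000+-1.818182=2.1818
k=2 src: inc=-1.818182, refl=-1.818182·-0.600000=1.0909; V=4.000000+-1.818182+1.090909=3.2727
k=3 load: inc=1.090909, refl=1.090909·-0.454545=-0.4959; V=2.181818+1.090909+-0.495868=2.7769
k=4 src: inc=-0.495868, refl=-0.495868·-0.600000=0.2975; V=3.272727+-0.495868+0.297521=3.0744
k=5 load: inc=0.297521, refl=0.297521·-0.454545=-0.1352; V=2.776860+0.297521+-0.135237=2.9391
k=6 src: inc=-0.135237, refl=-0.135237·-0.600000=0.0811; V=3.074380+-0.135237+0.081142=3.0203
k=7 load: inc=0.081142, refl=0.081142·-0.454545=-0.0369; V=2.939144+0.081142+-0.036883=2.9834
k=8 src: inc=-0.036883, refl=-0.036883·-0.600000=0.0221; V=3.020285+-0.036883+0.022130=3.0055
k=9 load: inc=0.022130, refl=0.022130·-0.454545=-0.0101; V=2.983403+0.022130+-0.010059=2.9955
k=10 src: inc=-0.010059, refl=-0.010059·-0.600000=0.0060; V=3.005532+-0.010059+0.006035=3.0015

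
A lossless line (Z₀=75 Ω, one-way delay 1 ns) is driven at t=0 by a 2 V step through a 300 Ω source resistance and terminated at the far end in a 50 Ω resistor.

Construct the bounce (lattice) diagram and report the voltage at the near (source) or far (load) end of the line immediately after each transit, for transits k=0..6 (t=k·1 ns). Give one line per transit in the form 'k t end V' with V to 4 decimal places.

0 0 source 0.4000
1 1 load 0.3200
2 2 source 0.2720
3 3 load 0.2816
4 4 source 0.2874
5 5 load 0.2862
6 6 source 0.2855

Γ_L=-0.200000, Γ_S=0.600000; launch V₁=2·75/375=0.400000
k=0 src: V=0.4000
k=1 load: inc=0.400000, refl=0.400000·-0.200000=-0.0800; V=0.000000+0.400000+-0.080000=0.3200
k=2 src: inc=-0.080000, refl=-0.080000·0.600000=-0.0480; V=0.400000+-0.080000+-0.048000=0.2720
k=3 load: inc=-0.048000, refl=-0.048000·-0.200000=0.0096; V=0.320000+-0.048000+0.009600=0.2816
k=4 src: inc=0.009600, refl=0.009600·0.600000=0.0058; V=0.272000+0.009600+0.005760=0.2874
k=5 load: inc=0.005760, refl=0.005760·-0.200000=-0.0012; V=0.281600+0.005760+-0.001152=0.2862
k=6 src: inc=-0.001152, refl=-0.001152·0.600000=-0.0007; V=0.287360+-0.001152+-0.000691=0.2855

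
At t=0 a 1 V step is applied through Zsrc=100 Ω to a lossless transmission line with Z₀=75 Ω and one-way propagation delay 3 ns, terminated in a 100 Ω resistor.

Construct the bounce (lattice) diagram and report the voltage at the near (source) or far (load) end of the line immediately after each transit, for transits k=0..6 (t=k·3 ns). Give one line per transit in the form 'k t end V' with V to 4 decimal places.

Γ_L=0.142857, Γ_S=0.142857; launch V₁=1·75/175=0.428571
k=0 src: V=0.4286
k=1 load: inc=0.428571, refl=0.428571·0.142857=0.0612; V=0.000000+0.428571+0.061224=0.4898
k=2 src: inc=0.061224, refl=0.061224·0.142857=0.0087; V=0.428571+0.061224+0.008746=0.4985
k=3 load: inc=0.008746, refl=0.008746·0.142857=0.0012; V=0.489796+0.008746+0.001249=0.4998
k=4 src: inc=0.001249, refl=0.001249·0.142857=0.0002; V=0.498542+0.001249+0.000178=0.5000
k=5 load: inc=0.000178, refl=0.000178·0.142857=0.0000; V=0.499792+0.000178+0.000025=0.5000
k=6 src: inc=0.000025, refl=0.000025·0.142857=0.0000; V=0.499970+0.000025+0.000004=0.5000

0 0 source 0.4286
1 3 load 0.4898
2 6 source 0.4985
3 9 load 0.4998
4 12 source 0.5000
5 15 load 0.5000
6 18 source 0.5000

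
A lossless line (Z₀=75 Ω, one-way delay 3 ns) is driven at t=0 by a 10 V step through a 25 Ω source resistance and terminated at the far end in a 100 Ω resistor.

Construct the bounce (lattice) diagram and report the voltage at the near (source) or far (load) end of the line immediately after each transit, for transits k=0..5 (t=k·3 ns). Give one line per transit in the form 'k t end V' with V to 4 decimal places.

Γ_L=0.142857, Γ_S=-0.500000; launch V₁=10·75/100=7.500000
k=0 src: V=7.5000
k=1 load: inc=7.500000, refl=7.500000·0.142857=1.0714; V=0.000000+7.500000+1.071429=8.5714
k=2 src: inc=1.071429, refl=1.071429·-0.500000=-0.5357; V=7.500000+1.071429+-0.535714=8.0357
k=3 load: inc=-0.535714, refl=-0.535714·0.142857=-0.0765; V=8.571429+-0.535714+-0.076531=7.9592
k=4 src: inc=-0.076531, refl=-0.076531·-0.500000=0.0383; V=8.035714+-0.076531+0.038265=7.9974
k=5 load: inc=0.038265, refl=0.038265·0.142857=0.0055; V=7.959184+0.038265+0.005466=8.0029

0 0 source 7.5000
1 3 load 8.5714
2 6 source 8.0357
3 9 load 7.9592
4 12 source 7.9974
5 15 load 8.0029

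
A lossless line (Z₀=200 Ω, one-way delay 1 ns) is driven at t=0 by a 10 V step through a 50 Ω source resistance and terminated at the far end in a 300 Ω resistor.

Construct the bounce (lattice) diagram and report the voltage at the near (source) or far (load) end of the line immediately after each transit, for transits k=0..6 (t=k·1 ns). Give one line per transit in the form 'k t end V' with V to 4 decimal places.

Γ_L=0.200000, Γ_S=-0.600000; launch V₁=10·200/250=8.000000
k=0 src: V=8.0000
k=1 load: inc=8.000000, refl=8.000000·0.200000=1.6000; V=0.000000+8.000000+1.600000=9.6000
k=2 src: inc=1.600000, refl=1.600000·-0.600000=-0.9600; V=8.000000+1.600000+-0.960000=8.6400
k=3 load: inc=-0.960000, refl=-0.960000·0.200000=-0.1920; V=9.600000+-0.960000+-0.192000=8.4480
k=4 src: inc=-0.192000, refl=-0.192000·-0.600000=0.1152; V=8.640000+-0.192000+0.115200=8.5632
k=5 load: inc=0.115200, refl=0.115200·0.200000=0.0230; V=8.448000+0.115200+0.023040=8.5862
k=6 src: inc=0.023040, refl=0.023040·-0.600000=-0.0138; V=8.563200+0.023040+-0.013824=8.5724

0 0 source 8.0000
1 1 load 9.6000
2 2 source 8.6400
3 3 load 8.4480
4 4 source 8.5632
5 5 load 8.5862
6 6 source 8.5724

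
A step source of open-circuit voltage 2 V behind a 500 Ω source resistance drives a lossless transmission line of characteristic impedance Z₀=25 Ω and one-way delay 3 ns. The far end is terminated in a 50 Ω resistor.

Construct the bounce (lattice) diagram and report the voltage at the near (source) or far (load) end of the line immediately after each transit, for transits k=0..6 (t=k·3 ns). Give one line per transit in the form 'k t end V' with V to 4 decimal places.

0 0 source 0.0952
1 3 load 0.1270
2 6 source 0.1557
3 9 load 0.1653
4 12 source 0.1739
5 15 load 0.1768
6 18 source 0.1794

Γ_L=0.333333, Γ_S=0.904762; launch V₁=2·25/525=0.095238
k=0 src: V=0.0952
k=1 load: inc=0.095238, refl=0.095238·0.333333=0.0317; V=0.000000+0.095238+0.031746=0.1270
k=2 src: inc=0.031746, refl=0.031746·0.904762=0.0287; V=0.095238+0.031746+0.028723=0.1557
k=3 load: inc=0.028723, refl=0.028723·0.333333=0.0096; V=0.126984+0.028723+0.009574=0.1653
k=4 src: inc=0.009574, refl=0.009574·0.904762=0.0087; V=0.155707+0.009574+0.008662=0.1739
k=5 load: inc=0.008662, refl=0.008662·0.333333=0.0029; V=0.165281+0.008662+0.002887=0.1768
k=6 src: inc=0.002887, refl=0.002887·0.904762=0.0026; V=0.173943+0.002887+0.002612=0.1794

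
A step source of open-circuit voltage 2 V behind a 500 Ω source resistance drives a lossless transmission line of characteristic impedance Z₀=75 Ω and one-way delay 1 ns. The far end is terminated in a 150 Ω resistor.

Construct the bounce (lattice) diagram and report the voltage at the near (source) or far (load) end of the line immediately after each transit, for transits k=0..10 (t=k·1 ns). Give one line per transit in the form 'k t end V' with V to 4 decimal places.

Γ_L=0.333333, Γ_S=0.739130; launch V₁=2·75/575=0.260870
k=0 src: V=0.2609
k=1 load: inc=0.260870, refl=0.260870·0.333333=0.0870; V=0.000000+0.260870+0.086957=0.3478
k=2 src: inc=0.086957, refl=0.086957·0.739130=0.0643; V=0.260870+0.086957+0.064272=0.4121
k=3 load: inc=0.064272, refl=0.064272·0.333333=0.0214; V=0.347826+0.064272+0.021424=0.4335
k=4 src: inc=0.021424, refl=0.021424·0.739130=0.0158; V=0.412098+0.021424+0.015835=0.4494
k=5 load: inc=0.015835, refl=0.015835·0.333333=0.0053; V=0.433522+0.015835+0.005278=0.4546
k=6 src: inc=0.005278, refl=0.005278·0.739130=0.0039; V=0.449358+0.005278+0.003901=0.4585
k=7 load: inc=0.003901, refl=0.003901·0.333333=0.0013; V=0.454636+0.003901+0.001300=0.4598
k=8 src: inc=0.001300, refl=0.001300·0.739130=0.0010; V=0.458537+0.001300+0.000961=0.4608
k=9 load: inc=0.000961, refl=0.000961·0.333333=0.0003; V=0.459838+0.000961+0.000320=0.4611
k=10 src: inc=0.000320, refl=0.000320·0.739130=0.0002; V=0.460799+0.000320+0.000237=0.4614

0 0 source 0.2609
1 1 load 0.3478
2 2 source 0.4121
3 3 load 0.4335
4 4 source 0.4494
5 5 load 0.4546
6 6 source 0.4585
7 7 load 0.4598
8 8 source 0.4608
9 9 load 0.4611
10 10 source 0.4614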